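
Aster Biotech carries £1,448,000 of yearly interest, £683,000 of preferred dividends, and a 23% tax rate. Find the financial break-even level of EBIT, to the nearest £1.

£2,335,013

Preferred dividends are paid after tax, so their pre-tax equivalent is £683,000 ÷ (1 − 0.23) = £887,012.99.
Financial break-even EBIT = interest + D_p ÷ (1 − t) = £1,448,000 + £887,012.99 = £2,335,012.99.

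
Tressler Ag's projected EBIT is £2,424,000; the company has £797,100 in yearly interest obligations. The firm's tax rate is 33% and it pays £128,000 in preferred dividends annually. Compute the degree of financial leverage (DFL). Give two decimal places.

1.69

Interest = £797,100.00.
Pre-tax preferred-dividend burden = £128,000 ÷ (1 − 0.33) = £191,044.78.
DFL = EBIT ÷ [EBIT − I − D_p/(1−t)] = £2,424,000 ÷ [£2,424,000 − £797,100.00 − £191,044.78] = £2,424,000 ÷ £1,435,855.22 = 1.6882.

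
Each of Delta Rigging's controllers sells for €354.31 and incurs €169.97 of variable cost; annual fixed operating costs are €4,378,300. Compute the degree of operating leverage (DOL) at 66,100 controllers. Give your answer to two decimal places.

At 66,100 units, contribution = 66,100 × €184.34 = €12,184,874.00.
Operating income = contribution − fixed costs = €12,184,874.00 − €4,378,300 = €7,806,574.00.
Degree of operating leverage = €12,184,874.00 / €7,806,574.00 = 1.5608.

1.56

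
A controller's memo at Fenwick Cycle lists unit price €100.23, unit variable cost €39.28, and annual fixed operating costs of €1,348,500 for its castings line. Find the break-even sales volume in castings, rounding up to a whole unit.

22,125 castings

Contribution margin per unit = €100.23 − €39.28 = €60.95.
Break-even Q = €1,348,500 / €60.95 = 22,124.69 → 22,125 castings.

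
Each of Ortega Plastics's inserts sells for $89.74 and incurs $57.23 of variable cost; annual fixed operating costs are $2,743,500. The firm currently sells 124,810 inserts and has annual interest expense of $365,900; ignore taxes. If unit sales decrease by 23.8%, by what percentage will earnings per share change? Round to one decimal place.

At 124,810 units, contribution = 124,810 × $32.51 = $4,057,573.10.
Subtracting fixed costs: EBIT = $4,057,573.10 − $2,743,500 = $1,314,073.10.
Interest = $365,900.00, so EBIT − I = $948,173.10.
Degree of combined leverage = contribution ÷ (EBIT − I) = $4,057,573.10 ÷ $948,173.10 = 4.2794.
%ΔEPS = DCL × %ΔSales = 4.2794 × -23.8% = -101.8%.

-101.8%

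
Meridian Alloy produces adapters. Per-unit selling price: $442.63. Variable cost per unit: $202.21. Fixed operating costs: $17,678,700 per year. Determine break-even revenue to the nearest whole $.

$32,547,721

Contribution margin per unit = $442.63 − $202.21 = $240.42, a CM ratio of $240.42 ÷ $442.63 = 0.5432.
Break-even sales = FC ÷ CM ratio = $17,678,700 × $442.63 / $240.42 = $32,547,721.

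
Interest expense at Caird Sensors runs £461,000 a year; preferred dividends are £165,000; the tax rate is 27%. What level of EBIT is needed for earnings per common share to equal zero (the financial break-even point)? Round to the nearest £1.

Preferred dividends are paid after tax, so their pre-tax equivalent is £165,000 ÷ (1 − 0.27) = £226,027.40.
Financial break-even EBIT = interest + D_p ÷ (1 − t) = £461,000 + £226,027.40 = £687,027.40.

£687,027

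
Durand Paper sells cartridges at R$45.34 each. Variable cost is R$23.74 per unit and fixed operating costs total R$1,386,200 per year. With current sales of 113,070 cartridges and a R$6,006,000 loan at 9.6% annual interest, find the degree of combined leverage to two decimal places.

5.09

Contribution at this volume is 113,070 × R$21.60 = R$2,442,312.00.
Subtracting fixed costs: EBIT = R$2,442,312.00 − R$1,386,200 = R$1,056,112.00. Interest = R$576,576.00.
DOL = R$2,442,312.00 ÷ R$1,056,112.00 = 2.3126; DFL = R$1,056,112.00 ÷ R$479,536.00 = 2.2024.
DCL = DOL × DFL = 2.3126 × 2.2024 = 5.0933.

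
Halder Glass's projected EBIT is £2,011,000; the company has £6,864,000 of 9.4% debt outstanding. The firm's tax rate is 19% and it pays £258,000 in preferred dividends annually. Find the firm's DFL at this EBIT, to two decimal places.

Annual interest charges come to £645,216.00.
Preferred dividends grossed up pre-tax: £258,000 / (1 − 0.19) = £318,518.52.
DFL = EBIT ÷ [EBIT − I − D_p/(1−t)] = £2,011,000 ÷ [£2,011,000 − £645,216.00 − £318,518.52] = £2,011,000 ÷ £1,047,265.48 = 1.9202.

1.92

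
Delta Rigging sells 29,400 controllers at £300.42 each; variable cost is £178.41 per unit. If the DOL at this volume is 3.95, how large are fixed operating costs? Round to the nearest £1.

Contribution at this volume is 29,400 × £122.01 = £3,587,094.00.
Since DOL = CM ÷ EBIT, EBIT = £3,587,094.00 ÷ 3.95 = £908,125.06.
Fixed costs = CM − EBIT = £3,587,094.00 − £908,125.06 = £2,678,969.

£2,678,969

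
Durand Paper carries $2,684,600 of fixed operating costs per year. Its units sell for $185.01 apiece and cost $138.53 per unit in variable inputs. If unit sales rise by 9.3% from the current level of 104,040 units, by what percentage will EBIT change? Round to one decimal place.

Total contribution margin = 104,040 × $46.48 = $4,835,779.20.
Operating income = contribution − fixed costs = $4,835,779.20 − $2,684,600 = $2,151,179.20.
DOL = contribution ÷ EBIT = $4,835,779.20 ÷ $2,151,179.20 = 2.2480.
Operating income changes by 2.2480 × +9.3% = +20.9%.

+20.9%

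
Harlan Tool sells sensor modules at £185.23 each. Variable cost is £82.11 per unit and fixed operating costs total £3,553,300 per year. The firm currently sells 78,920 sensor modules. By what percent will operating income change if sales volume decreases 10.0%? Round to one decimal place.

-17.7%

At 78,920 units, contribution = 78,920 × £103.12 = £8,138,230.40.
Subtracting fixed costs: EBIT = £8,138,230.40 − £3,553,300 = £4,584,930.40.
DOL = contribution ÷ EBIT = £8,138,230.40 ÷ £4,584,930.40 = 1.7750.
So EBIT moves 1.7750 × (-10.0%) = -17.7%.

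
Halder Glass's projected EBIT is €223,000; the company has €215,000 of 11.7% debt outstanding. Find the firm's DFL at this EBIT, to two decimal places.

1.13

Interest = €25,155.00.
Degree of financial leverage = EBIT / (EBIT − interest) = €223,000 / €197,845.00 = 1.1271.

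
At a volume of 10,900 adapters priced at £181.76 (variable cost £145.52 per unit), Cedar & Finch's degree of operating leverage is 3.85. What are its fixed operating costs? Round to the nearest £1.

At 10,900 units, contribution = 10,900 × £36.24 = £395,016.00.
Since DOL = CM ÷ EBIT, EBIT = £395,016.00 ÷ 3.85 = £102,601.56.
Fixed costs = CM − EBIT = £395,016.00 − £102,601.56 = £292,414.

£292,414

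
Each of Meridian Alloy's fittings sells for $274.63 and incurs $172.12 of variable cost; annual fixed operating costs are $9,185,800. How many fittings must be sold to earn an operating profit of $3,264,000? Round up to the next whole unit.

Contribution margin per unit = $274.63 − $172.12 = $102.51.
Units = (FC + target) / CM = ($9,185,800 + $3,264,000) / $102.51 = 121,449.61, so 121,450 fittings.

121,450 fittings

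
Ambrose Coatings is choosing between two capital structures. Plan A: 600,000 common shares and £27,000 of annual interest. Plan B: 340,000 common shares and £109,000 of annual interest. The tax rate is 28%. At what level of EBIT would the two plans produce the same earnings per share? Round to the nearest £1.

Set EPS_A = EPS_B: (EBIT − £27,000)(1 − 0.28) ÷ 600,000 = (EBIT − £109,000)(1 − 0.28) ÷ 340,000.
The (1 − t) factor cancels: (EBIT − 27,000) × 340,000 = (EBIT − 109,000) × 600,000.
EBIT × (600,000 − 340,000) = 109,000 × 600,000 − 27,000 × 340,000 = 56,220,000,000, so EBIT = 56,220,000,000 ÷ 260,000 = 216,230.77.

£216,231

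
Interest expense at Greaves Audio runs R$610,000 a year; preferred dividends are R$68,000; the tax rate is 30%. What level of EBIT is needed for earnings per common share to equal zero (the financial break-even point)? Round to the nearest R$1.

R$707,143

Preferred dividends are paid after tax, so their pre-tax equivalent is R$68,000 ÷ (1 − 0.30) = R$97,142.86.
EPS = 0 when EBIT covers interest plus the pre-tax preferred burden: R$610,000 + R$97,142.86 = R$707,142.86.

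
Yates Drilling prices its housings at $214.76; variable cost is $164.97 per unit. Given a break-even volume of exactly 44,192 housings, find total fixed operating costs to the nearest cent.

Each unit contributes $214.76 − $164.97 = $49.79.
Fixed costs = break-even units × CM = 44,192 × $49.79 = $2,200,319.68.

$2,200,319.68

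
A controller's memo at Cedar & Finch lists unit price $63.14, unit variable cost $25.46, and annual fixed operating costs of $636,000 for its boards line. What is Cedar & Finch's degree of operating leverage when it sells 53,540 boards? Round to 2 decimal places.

At 53,540 units, contribution = 53,540 × $37.68 = $2,017,387.20.
EBIT = $2,017,387.20 − $636,000 = $1,381,387.20.
DOL = contribution ÷ EBIT = $2,017,387.20 ÷ $1,381,387.20 = 1.4604.

1.46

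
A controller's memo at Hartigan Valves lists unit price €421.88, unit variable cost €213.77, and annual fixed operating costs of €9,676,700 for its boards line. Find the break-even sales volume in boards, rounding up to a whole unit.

46,499 boards

Each unit contributes €421.88 − €213.77 = €208.11.
Units to break even: €9,676,700 ÷ €208.11 = 46,498.01, rounded up to 46,499.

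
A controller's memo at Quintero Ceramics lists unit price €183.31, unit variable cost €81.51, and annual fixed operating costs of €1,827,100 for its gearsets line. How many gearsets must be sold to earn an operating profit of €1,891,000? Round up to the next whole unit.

Each unit contributes €183.31 − €81.51 = €101.80.
Units = (FC + target) / CM = (€1,827,100 + €1,891,000) / €101.80 = 36,523.58, so 36,524 gearsets.

36,524 gearsets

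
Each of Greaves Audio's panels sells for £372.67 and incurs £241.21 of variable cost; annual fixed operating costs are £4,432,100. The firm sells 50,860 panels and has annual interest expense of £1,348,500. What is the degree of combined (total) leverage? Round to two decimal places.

Contribution at this volume is 50,860 × £131.46 = £6,686,055.60.
Subtracting fixed costs: EBIT = £6,686,055.60 − £4,432,100 = £2,253,955.60. Interest = £1,348,500.00, so EBIT − I = £905,455.60.
DCL = contribution ÷ (EBIT − I) = £6,686,055.60 ÷ £905,455.60 = 7.3842.

7.38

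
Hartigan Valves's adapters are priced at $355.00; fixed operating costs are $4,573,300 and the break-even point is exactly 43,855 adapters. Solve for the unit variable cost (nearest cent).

Contribution per unit must be FC / Q = $4,573,300 / 43,855 = $104.2823.
Hence VC = price − CM = $355.00 − $104.2823 = $250.72.

$250.72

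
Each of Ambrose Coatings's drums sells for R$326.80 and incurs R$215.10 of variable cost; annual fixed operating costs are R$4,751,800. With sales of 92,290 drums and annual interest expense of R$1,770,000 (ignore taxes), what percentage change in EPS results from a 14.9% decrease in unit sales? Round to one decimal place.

Contribution at this volume is 92,290 × R$111.70 = R$10,308,793.00.
Subtracting fixed costs: EBIT = R$10,308,793.00 − R$4,751,800 = R$5,556,993.00.
After interest of R$1,770,000.00, pre-tax earnings = R$3,786,993.00.
Degree of combined leverage = contribution ÷ (EBIT − I) = R$10,308,793.00 ÷ R$3,786,993.00 = 2.7222.
%ΔEPS = DCL × %ΔSales = 2.7222 × -14.9% = -40.6%.

-40.6%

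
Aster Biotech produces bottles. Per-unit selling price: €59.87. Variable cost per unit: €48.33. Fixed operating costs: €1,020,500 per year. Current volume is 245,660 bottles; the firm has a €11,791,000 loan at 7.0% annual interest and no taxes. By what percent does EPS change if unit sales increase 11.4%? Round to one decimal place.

+32.7%

At 245,660 units, contribution = 245,660 × €11.54 = €2,834,916.40.
Operating income = contribution − fixed costs = €2,834,916.40 − €1,020,500 = €1,814,416.40.
After interest of €825,370.00, pre-tax earnings = €989,046.40.
Degree of combined leverage = contribution ÷ (EBIT − I) = €2,834,916.40 ÷ €989,046.40 = 2.8663.
EPS therefore changes by 2.8663 × (+11.4%) = +32.7%.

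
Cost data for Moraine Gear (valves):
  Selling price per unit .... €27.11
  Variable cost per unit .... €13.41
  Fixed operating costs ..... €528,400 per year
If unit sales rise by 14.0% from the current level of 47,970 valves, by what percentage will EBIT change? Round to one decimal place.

+71.4%

Contribution at this volume is 47,970 × €13.70 = €657,189.00.
Operating income = contribution − fixed costs = €657,189.00 − €528,400 = €128,789.00.
So DOL = total CM / EBIT = €657,189.00 / €128,789.00 = 5.1028.
Operating income changes by 5.1028 × +14.0% = +71.4%.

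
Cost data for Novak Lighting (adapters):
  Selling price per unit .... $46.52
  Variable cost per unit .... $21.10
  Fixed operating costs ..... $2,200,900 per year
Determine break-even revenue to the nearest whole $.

CM per unit = $46.52 − $21.10 = $25.42; CM ratio = $25.42 / $46.52 = 0.5464.
Break-even revenue = fixed costs × price ÷ CM = $2,200,900 × $46.52 ÷ $25.42 = $4,027,768.

$4,027,768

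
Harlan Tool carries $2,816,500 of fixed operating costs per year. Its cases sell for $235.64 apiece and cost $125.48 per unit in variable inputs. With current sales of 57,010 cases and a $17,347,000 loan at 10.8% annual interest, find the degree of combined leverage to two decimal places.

At 57,010 units, contribution = 57,010 × $110.16 = $6,280,221.60.
Operating income = contribution − fixed costs = $6,280,221.60 − $2,816,500 = $3,463,721.60. Interest = $1,873,476.00, so EBIT − I = $1,590,245.60.
DCL = contribution ÷ (EBIT − I) = $6,280,221.60 ÷ $1,590,245.60 = 3.9492.

3.95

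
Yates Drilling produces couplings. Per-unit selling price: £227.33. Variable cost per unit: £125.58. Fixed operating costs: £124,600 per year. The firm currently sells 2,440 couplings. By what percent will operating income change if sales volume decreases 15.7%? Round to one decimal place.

At 2,440 units, contribution = 2,440 × £101.75 = £248,270.00.
Subtracting fixed costs: EBIT = £248,270.00 − £124,600 = £123,670.00.
DOL = contribution ÷ EBIT = £248,270.00 ÷ £123,670.00 = 2.0075.
Operating income changes by 2.0075 × -15.7% = -31.5%.

-31.5%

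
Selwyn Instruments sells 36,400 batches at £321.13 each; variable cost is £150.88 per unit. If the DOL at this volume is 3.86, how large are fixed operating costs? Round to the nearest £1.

£4,591,634

Total contribution margin = 36,400 × £170.25 = £6,197,100.00.
Since DOL = CM ÷ EBIT, EBIT = £6,197,100.00 ÷ 3.86 = £1,605,466.32.
Fixed costs = CM − EBIT = £6,197,100.00 − £1,605,466.32 = £4,591,634.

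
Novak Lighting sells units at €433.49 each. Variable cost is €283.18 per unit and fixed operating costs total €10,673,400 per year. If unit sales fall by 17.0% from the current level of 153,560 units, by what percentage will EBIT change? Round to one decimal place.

-31.6%

At 153,560 units, contribution = 153,560 × €150.31 = €23,081,603.60.
Operating income = contribution − fixed costs = €23,081,603.60 − €10,673,400 = €12,408,203.60.
DOL = contribution ÷ EBIT = €23,081,603.60 ÷ €12,408,203.60 = 1.8602.
Operating income changes by 1.8602 × -17.0% = -31.6%.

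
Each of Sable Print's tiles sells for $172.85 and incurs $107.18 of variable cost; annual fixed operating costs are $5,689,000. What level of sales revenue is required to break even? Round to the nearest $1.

$14,974,016

Contribution margin per unit = $172.85 − $107.18 = $65.67, a CM ratio of $65.67 ÷ $172.85 = 0.3799.
Break-even sales = FC ÷ CM ratio = $5,689,000 × $172.85 / $65.67 = $14,974,016.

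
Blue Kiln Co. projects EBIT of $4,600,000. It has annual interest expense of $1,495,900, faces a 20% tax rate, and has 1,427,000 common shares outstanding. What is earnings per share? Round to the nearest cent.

$1.74

Interest = $1,495,900.00, so EBT = $4,600,000 − $1,495,900.00 = $3,104,100.00.
Net income = $3,104,100.00 × (1 − 0.20) = $2,483,280.00.
Per share: $2,483,280.00 / 1,427,000 shares = $1.74.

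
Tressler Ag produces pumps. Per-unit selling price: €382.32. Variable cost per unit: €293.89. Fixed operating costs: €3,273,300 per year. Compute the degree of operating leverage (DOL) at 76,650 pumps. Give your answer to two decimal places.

Total contribution margin = 76,650 × €88.43 = €6,778,159.50.
Subtracting fixed costs: EBIT = €6,778,159.50 − €3,273,300 = €3,504,859.50.
So DOL = total CM / EBIT = €6,778,159.50 / €3,504,859.50 = 1.9339.

1.93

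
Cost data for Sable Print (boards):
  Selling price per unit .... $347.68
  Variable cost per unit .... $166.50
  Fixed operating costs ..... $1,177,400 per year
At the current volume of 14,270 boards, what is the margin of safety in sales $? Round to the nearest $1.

$2,701,992

Contribution margin per unit = $347.68 − $166.50 = $181.18. Break-even units = $1,177,400 ÷ $181.18 = 6,498.51; break-even revenue = 6,498.51 × $347.68 = $2,259,401.88.
Actual sales revenue = 14,270 × $347.68 = $4,961,393.60.
Margin of safety = $4,961,393.60 − $2,259,401.88 = $2,701,992.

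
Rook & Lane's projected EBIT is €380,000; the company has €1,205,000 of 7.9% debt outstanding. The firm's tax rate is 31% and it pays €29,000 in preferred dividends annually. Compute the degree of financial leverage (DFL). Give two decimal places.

1.57

Interest = €95,195.00.
Pre-tax preferred-dividend burden = €29,000 ÷ (1 − 0.31) = €42,028.99.
DFL = EBIT ÷ [EBIT − I − D_p/(1−t)] = €380,000 ÷ [€380,000 − €95,195.00 − €42,028.99] = €380,000 ÷ €242,776.01 = 1.5652.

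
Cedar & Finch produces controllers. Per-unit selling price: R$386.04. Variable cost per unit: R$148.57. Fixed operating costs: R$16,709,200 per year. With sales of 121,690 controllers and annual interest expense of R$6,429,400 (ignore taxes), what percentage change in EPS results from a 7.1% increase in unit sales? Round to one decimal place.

Total contribution margin = 121,690 × R$237.47 = R$28,897,724.30.
Operating income = contribution − fixed costs = R$28,897,724.30 − R$16,709,200 = R$12,188,524.30.
Interest = R$6,429,400.00, so EBIT − I = R$5,759,124.30.
DCL = total CM / (EBIT − I) = R$28,897,724.30 / R$5,759,124.30 = 5.0177.
EPS therefore changes by 5.0177 × (+7.1%) = +35.6%.

+35.6%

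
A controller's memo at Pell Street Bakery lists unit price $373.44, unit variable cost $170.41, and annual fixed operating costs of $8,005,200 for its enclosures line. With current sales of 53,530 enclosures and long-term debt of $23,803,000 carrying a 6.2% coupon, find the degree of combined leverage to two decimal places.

7.83

Total contribution margin = 53,530 × $203.03 = $10,868,195.90.
Operating income = contribution − fixed costs = $10,868,195.90 − $8,005,200 = $2,862,995.90. Interest = $1,475,786.00.
DOL = $10,868,195.90 ÷ $2,862,995.90 = 3.7961; DFL = $2,862,995.90 ÷ $1,387,209.90 = 2.0639.
DCL = DOL × DFL = 3.7961 × 2.0639 = 7.8348.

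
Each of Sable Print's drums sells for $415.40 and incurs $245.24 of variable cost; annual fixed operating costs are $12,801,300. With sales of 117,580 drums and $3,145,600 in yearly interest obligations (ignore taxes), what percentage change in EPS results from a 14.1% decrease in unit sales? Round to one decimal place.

-69.5%

Total contribution margin = 117,580 × $170.16 = $20,007,412.80.
Operating income = contribution − fixed costs = $20,007,412.80 − $12,801,300 = $7,206,112.80.
After interest of $3,145,600.00, pre-tax earnings = $4,060,512.80.
Degree of combined leverage = contribution ÷ (EBIT − I) = $20,007,412.80 ÷ $4,060,512.80 = 4.9273.
EPS therefore changes by 4.9273 × (-14.1%) = -69.5%.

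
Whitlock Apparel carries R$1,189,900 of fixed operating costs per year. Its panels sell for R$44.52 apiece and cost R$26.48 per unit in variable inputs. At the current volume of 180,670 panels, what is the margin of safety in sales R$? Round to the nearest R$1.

R$5,106,935

Unit CM = price − variable cost = R$44.52 − R$26.48 = R$18.04. Break-even units = R$1,189,900 ÷ R$18.04 = 65,958.98; break-even revenue = 65,958.98 × R$44.52 = R$2,936,493.79.
Actual sales revenue = 180,670 × R$44.52 = R$8,043,428.40.
Margin of safety = R$8,043,428.40 − R$2,936,493.79 = R$5,106,935.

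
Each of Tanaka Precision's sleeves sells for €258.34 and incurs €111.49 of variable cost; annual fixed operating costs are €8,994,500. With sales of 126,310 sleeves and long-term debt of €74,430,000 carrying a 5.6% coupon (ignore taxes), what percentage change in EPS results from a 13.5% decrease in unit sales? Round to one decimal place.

-46.5%

Contribution at this volume is 126,310 × €146.85 = €18,548,623.50.
EBIT = €18,548,623.50 − €8,994,500 = €9,554,123.50.
Interest = €4,168,080.00, so EBIT − I = €5,386,043.50.
DCL = total CM / (EBIT − I) = €18,548,623.50 / €5,386,043.50 = 3.4438.
%ΔEPS = DCL × %ΔSales = 3.4438 × -13.5% = -46.5%.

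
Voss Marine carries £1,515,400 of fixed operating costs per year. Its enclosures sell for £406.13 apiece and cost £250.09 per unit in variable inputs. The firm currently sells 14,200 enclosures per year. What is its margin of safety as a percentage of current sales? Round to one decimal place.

31.6%

Contribution margin per unit = £406.13 − £250.09 = £156.04. Break-even units = £1,515,400 ÷ £156.04 = 9,711.61; break-even revenue = 9,711.61 × £406.13 = £3,944,177.15.
Actual sales revenue = 14,200 × £406.13 = £5,767,046.00.
Margin of safety = (£5,767,046.00 − £3,944,177.15) ÷ £5,767,046.00 = 31.6%.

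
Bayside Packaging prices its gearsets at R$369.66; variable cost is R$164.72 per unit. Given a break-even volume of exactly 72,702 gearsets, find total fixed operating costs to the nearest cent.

Contribution margin per unit = R$369.66 − R$164.72 = R$204.94.
Fixed costs = break-even units × CM = 72,702 × R$204.94 = R$14,899,547.88.

R$14,899,547.88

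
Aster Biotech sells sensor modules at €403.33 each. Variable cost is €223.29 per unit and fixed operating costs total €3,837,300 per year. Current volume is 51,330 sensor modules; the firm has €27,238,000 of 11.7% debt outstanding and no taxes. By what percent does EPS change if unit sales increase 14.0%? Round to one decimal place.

Total contribution margin = 51,330 × €180.04 = €9,241,453.20.
Subtracting fixed costs: EBIT = €9,241,453.20 − €3,837,300 = €5,404,153.20.
After interest of €3,186,846.00, pre-tax earnings = €2,217,307.20.
Degree of combined leverage = contribution ÷ (EBIT − I) = €9,241,453.20 ÷ €2,217,307.20 = 4.1679.
%ΔEPS = DCL × %ΔSales = 4.1679 × +14.0% = +58.4%.

+58.4%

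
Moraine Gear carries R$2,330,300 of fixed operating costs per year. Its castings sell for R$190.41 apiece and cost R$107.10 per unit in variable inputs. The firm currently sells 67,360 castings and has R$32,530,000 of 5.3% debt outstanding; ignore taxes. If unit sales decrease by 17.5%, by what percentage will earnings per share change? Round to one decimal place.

Total contribution margin = 67,360 × R$83.31 = R$5,611,761.60.
Operating income = contribution − fixed costs = R$5,611,761.60 − R$2,330,300 = R$3,281,461.60.
After interest of R$1,724,090.00, pre-tax earnings = R$1,557,371.60.
DCL = total CM / (EBIT − I) = R$5,611,761.60 / R$1,557,371.60 = 3.6034.
EPS therefore changes by 3.6034 × (-17.5%) = -63.1%.

-63.1%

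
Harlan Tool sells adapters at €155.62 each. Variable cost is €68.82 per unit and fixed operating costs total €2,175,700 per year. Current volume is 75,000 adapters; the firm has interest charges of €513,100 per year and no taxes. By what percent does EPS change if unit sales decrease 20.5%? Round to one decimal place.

Contribution at this volume is 75,000 × €86.80 = €6,510,000.00.
Subtracting fixed costs: EBIT = €6,510,000.00 − €2,175,700 = €4,334,300.00.
After interest of €513,100.00, pre-tax earnings = €3,821,200.00.
Degree of combined leverage = contribution ÷ (EBIT − I) = €6,510,000.00 ÷ €3,821,200.00 = 1.7037.
EPS therefore changes by 1.7037 × (-20.5%) = -34.9%.

-34.9%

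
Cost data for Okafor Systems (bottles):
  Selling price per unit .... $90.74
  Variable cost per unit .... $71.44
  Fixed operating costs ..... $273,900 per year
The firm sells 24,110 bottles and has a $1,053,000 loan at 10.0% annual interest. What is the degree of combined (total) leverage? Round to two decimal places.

5.40

Contribution at this volume is 24,110 × $19.30 = $465,323.00.
EBIT = $465,323.00 − $273,900 = $191,423.00. Interest = $105,300.00.
DOL = $465,323.00 ÷ $191,423.00 = 2.4309; DFL = $191,423.00 ÷ $86,123.00 = 2.2227.
DCL = DOL × DFL = 2.4309 × 2.2227 = 5.4032.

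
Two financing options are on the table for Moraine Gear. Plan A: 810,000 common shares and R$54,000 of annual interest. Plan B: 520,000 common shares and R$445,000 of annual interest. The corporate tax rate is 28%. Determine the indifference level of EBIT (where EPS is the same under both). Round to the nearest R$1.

Set EPS_A = EPS_B: (EBIT − R$54,000)(1 − 0.28) ÷ 810,000 = (EBIT − R$445,000)(1 − 0.28) ÷ 520,000.
The (1 − t) factor cancels: (EBIT − 54,000) × 520,000 = (EBIT − 445,000) × 810,000.
EBIT × (810,000 − 520,000) = 445,000 × 810,000 − 54,000 × 520,000 = 332,370,000,000, so EBIT = 332,370,000,000 ÷ 290,000 = 1,146,103.45.

R$1,146,103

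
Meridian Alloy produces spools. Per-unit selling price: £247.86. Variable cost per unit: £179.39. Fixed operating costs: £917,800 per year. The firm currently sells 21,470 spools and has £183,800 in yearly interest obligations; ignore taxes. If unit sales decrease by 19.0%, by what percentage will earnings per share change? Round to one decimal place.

-75.8%

Contribution at this volume is 21,470 × £68.47 = £1,470,050.90.
Operating income = contribution − fixed costs = £1,470,050.90 − £917,800 = £552,250.90.
Interest = £183,800.00, so EBIT − I = £368,450.90.
Degree of combined leverage = contribution ÷ (EBIT − I) = £1,470,050.90 ÷ £368,450.90 = 3.9898.
EPS therefore changes by 3.9898 × (-19.0%) = -75.8%.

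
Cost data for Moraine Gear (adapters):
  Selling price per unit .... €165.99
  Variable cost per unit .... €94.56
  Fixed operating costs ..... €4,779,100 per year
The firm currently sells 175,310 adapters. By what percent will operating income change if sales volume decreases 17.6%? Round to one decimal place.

Total contribution margin = 175,310 × €71.43 = €12,522,393.30.
EBIT = €12,522,393.30 − €4,779,100 = €7,743,293.30.
Degree of operating leverage = €12,522,393.30 / €7,743,293.30 = 1.6172.
Operating income changes by 1.6172 × -17.6% = -28.5%.

-28.5%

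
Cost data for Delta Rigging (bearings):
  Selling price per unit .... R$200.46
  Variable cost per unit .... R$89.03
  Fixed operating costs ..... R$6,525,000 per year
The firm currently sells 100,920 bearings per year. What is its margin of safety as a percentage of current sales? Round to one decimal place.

Unit CM = price − variable cost = R$200.46 − R$89.03 = R$111.43. Break-even units = R$6,525,000 ÷ R$111.43 = 58,556.94; break-even revenue = 58,556.94 × R$200.46 = R$11,738,324.51.
Actual sales revenue = 100,920 × R$200.46 = R$20,230,423.20.
Margin of safety = (R$20,230,423.20 − R$11,738,324.51) ÷ R$20,230,423.20 = 42.0%.

42.0%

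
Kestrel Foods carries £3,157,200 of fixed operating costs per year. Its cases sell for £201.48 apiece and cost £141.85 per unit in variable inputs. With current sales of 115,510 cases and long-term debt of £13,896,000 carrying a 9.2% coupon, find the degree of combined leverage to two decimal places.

At 115,510 units, contribution = 115,510 × £59.63 = £6,887,861.30.
Operating income = contribution − fixed costs = £6,887,861.30 − £3,157,200 = £3,730,661.30. Interest = £1,278,432.00, so EBIT − I = £2,452,229.30.
DCL = contribution ÷ (EBIT − I) = £6,887,861.30 ÷ £2,452,229.30 = 2.8088.

2.81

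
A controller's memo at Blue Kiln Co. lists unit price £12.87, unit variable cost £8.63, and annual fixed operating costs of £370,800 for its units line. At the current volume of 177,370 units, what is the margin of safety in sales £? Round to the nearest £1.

£1,157,234

Unit CM = price − variable cost = £12.87 − £8.63 = £4.24. Break-even units = £370,800 ÷ £4.24 = 87,452.83; break-even revenue = 87,452.83 × £12.87 = £1,125,517.92.
Current sales = 177,370 × £12.87 = £2,282,751.90.
Margin of safety = £2,282,751.90 − £1,125,517.92 = £1,157,234.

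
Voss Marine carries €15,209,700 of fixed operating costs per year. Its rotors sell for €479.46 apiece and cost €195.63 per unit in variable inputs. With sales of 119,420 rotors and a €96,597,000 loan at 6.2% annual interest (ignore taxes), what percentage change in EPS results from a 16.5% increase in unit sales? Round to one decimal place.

+44.0%

Total contribution margin = 119,420 × €283.83 = €33,894,978.60.
Subtracting fixed costs: EBIT = €33,894,978.60 − €15,209,700 = €18,685,278.60.
After interest of €5,989,014.00, pre-tax earnings = €12,696,264.60.
Degree of combined leverage = contribution ÷ (EBIT − I) = €33,894,978.60 ÷ €12,696,264.60 = 2.6697.
%ΔEPS = DCL × %ΔSales = 2.6697 × +16.5% = +44.0%.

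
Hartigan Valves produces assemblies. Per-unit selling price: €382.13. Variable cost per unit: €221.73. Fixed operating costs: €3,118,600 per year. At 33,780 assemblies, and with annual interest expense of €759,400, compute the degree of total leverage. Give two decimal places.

Contribution at this volume is 33,780 × €160.40 = €5,418,312.00.
EBIT = €5,418,312.00 − €3,118,600 = €2,299,712.00. Interest = €759,400.00, so EBIT − I = €1,540,312.00.
DCL = contribution ÷ (EBIT − I) = €5,418,312.00 ÷ €1,540,312.00 = 3.5177.

3.52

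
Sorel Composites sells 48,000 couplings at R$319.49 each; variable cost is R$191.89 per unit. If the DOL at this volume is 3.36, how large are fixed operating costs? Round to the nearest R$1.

R$4,301,943

Total contribution margin = 48,000 × R$127.60 = R$6,124,800.00.
Since DOL = CM ÷ EBIT, EBIT = R$6,124,800.00 ÷ 3.36 = R$1,822,857.14.
Fixed costs = CM − EBIT = R$6,124,800.00 − R$1,822,857.14 = R$4,301,943.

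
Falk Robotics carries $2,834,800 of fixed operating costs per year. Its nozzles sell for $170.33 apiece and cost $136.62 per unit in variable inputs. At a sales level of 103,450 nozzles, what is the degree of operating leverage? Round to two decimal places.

Total contribution margin = 103,450 × $33.71 = $3,487,299.50.
Subtracting fixed costs: EBIT = $3,487,299.50 − $2,834,800 = $652,499.50.
Degree of operating leverage = $3,487,299.50 / $652,499.50 = 5.3445.

5.34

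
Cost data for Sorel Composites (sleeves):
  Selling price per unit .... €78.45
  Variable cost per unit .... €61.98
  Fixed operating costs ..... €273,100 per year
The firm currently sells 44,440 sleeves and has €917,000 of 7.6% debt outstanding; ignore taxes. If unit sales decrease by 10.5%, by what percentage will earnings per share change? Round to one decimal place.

Contribution at this volume is 44,440 × €16.47 = €731,926.80.
Operating income = contribution − fixed costs = €731,926.80 − €273,100 = €458,826.80.
Interest = €69,692.00, so EBIT − I = €389,134.80.
DCL = total CM / (EBIT − I) = €731,926.80 / €389,134.80 = 1.8809.
EPS therefore changes by 1.8809 × (-10.5%) = -19.7%.

-19.7%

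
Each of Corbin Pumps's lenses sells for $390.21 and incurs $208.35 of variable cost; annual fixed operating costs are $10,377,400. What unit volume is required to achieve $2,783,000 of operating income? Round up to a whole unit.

72,366 lenses

Each unit contributes $390.21 − $208.35 = $181.86.
Units = (FC + target) / CM = ($10,377,400 + $2,783,000) / $181.86 = 72,365.56, so 72,366 lenses.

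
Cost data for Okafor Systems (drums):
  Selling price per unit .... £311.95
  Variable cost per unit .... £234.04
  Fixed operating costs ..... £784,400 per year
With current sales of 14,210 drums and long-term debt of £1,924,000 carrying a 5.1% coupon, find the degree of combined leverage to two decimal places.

4.93

Total contribution margin = 14,210 × £77.91 = £1,107,101.10.
Operating income = contribution − fixed costs = £1,107,101.10 − £784,400 = £322,701.10. Interest = £98,124.00.
DOL = £1,107,101.10 ÷ £322,701.10 = 3.4307; DFL = £322,701.10 ÷ £224,577.10 = 1.4369.
DCL = DOL × DFL = 3.4307 × 1.4369 = 4.9296.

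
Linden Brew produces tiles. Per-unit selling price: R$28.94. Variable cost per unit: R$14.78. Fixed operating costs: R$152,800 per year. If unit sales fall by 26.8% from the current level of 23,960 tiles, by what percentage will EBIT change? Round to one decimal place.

Contribution at this volume is 23,960 × R$14.16 = R$339,273.60.
Operating income = contribution − fixed costs = R$339,273.60 − R$152,800 = R$186,473.60.
Degree of operating leverage = R$339,273.60 / R$186,473.60 = 1.8194.
So EBIT moves 1.8194 × (-26.8%) = -48.8%.

-48.8%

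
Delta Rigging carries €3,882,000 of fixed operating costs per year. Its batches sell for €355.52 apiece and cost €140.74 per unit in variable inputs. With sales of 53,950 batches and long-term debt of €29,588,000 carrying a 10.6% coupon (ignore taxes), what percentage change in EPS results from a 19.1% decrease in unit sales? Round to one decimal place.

At 53,950 units, contribution = 53,950 × €214.78 = €11,587,381.00.
EBIT = €11,587,381.00 − €3,882,000 = €7,705,381.00.
Interest = €3,136,328.00, so EBIT − I = €4,569,053.00.
DCL = total CM / (EBIT − I) = €11,587,381.00 / €4,569,053.00 = 2.5361.
EPS therefore changes by 2.5361 × (-19.1%) = -48.4%.

-48.4%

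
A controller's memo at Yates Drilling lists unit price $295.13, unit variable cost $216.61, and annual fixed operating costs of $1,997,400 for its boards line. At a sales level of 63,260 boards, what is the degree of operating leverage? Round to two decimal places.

1.67

Contribution at this volume is 63,260 × $78.52 = $4,967,175.20.
Operating income = contribution − fixed costs = $4,967,175.20 − $1,997,400 = $2,969,775.20.
So DOL = total CM / EBIT = $4,967,175.20 / $2,969,775.20 = 1.6726.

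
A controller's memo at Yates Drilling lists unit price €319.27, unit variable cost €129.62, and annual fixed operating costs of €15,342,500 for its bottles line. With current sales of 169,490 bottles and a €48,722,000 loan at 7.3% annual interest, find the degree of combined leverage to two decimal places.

2.43

At 169,490 units, contribution = 169,490 × €189.65 = €32,143,778.50.
Subtracting fixed costs: EBIT = €32,143,778.50 − €15,342,500 = €16,801,278.50. Interest = €3,556,706.00.
DOL = €32,143,778.50 ÷ €16,801,278.50 = 1.9132; DFL = €16,801,278.50 ÷ €13,244,572.50 = 1.2685.
DCL = DOL × DFL = 1.9132 × 1.2685 = 2.4269.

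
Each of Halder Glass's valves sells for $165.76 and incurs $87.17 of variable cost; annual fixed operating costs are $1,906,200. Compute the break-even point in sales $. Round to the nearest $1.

$4,020,508

CM per unit = $165.76 − $87.17 = $78.59; CM ratio = $78.59 / $165.76 = 0.4741.
Break-even revenue = fixed costs × price ÷ CM = $1,906,200 × $165.76 ÷ $78.59 = $4,020,508.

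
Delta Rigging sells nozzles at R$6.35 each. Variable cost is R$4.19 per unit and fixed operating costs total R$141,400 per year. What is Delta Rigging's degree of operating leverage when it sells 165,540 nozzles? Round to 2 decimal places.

1.65

Contribution at this volume is 165,540 × R$2.16 = R$357,566.40.
EBIT = R$357,566.40 − R$141,400 = R$216,166.40.
Degree of operating leverage = R$357,566.40 / R$216,166.40 = 1.6541.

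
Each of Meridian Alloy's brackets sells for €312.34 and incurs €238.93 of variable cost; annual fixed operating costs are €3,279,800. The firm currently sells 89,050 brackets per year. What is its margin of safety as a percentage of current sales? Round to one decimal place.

49.8%

Unit CM = price − variable cost = €312.34 − €238.93 = €73.41. Break-even units = €3,279,800 ÷ €73.41 = 44,677.84; break-even revenue = 44,677.84 × €312.34 = €13,954,675.55.
Actual sales revenue = 89,050 × €312.34 = €27,813,877.00.
Margin of safety = (€27,813,877.00 − €13,954,675.55) ÷ €27,813,877.00 = 49.8%.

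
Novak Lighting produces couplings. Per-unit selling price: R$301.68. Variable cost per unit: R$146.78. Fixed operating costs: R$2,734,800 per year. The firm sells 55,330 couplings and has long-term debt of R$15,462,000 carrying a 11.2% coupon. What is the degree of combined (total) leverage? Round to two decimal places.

Total contribution margin = 55,330 × R$154.90 = R$8,570,617.00.
Subtracting fixed costs: EBIT = R$8,570,617.00 − R$2,734,800 = R$5,835,817.00. Interest = R$1,731,744.00.
DOL = R$8,570,617.00 ÷ R$5,835,817.00 = 1.4686; DFL = R$5,835,817.00 ÷ R$4,104,073.00 = 1.4220.
Combined leverage = 1.4686 × 1.4220 = 2.0883.

2.09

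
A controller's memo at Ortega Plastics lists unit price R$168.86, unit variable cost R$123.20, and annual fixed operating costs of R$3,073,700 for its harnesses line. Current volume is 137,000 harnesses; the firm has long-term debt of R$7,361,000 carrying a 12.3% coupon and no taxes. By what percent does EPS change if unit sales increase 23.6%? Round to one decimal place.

At 137,000 units, contribution = 137,000 × R$45.66 = R$6,255,420.00.
EBIT = R$6,255,420.00 − R$3,073,700 = R$3,181,720.00.
After interest of R$905,403.00, pre-tax earnings = R$2,276,317.00.
Degree of combined leverage = contribution ÷ (EBIT − I) = R$6,255,420.00 ÷ R$2,276,317.00 = 2.7480.
EPS therefore changes by 2.7480 × (+23.6%) = +64.9%.

+64.9%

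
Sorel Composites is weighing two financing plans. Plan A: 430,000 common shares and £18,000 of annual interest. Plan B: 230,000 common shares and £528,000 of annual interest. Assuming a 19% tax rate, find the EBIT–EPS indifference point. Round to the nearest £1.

Set EPS_A = EPS_B: (EBIT − £18,000)(1 − 0.19) ÷ 430,000 = (EBIT − £528,000)(1 − 0.19) ÷ 230,000.
Cancelling (1 − t) and cross-multiplying: 230,000·(EBIT − 18,000) = 430,000·(EBIT − 528,000).
EBIT × (430,000 − 230,000) = 528,000 × 430,000 − 18,000 × 230,000 = 222,900,000,000, so EBIT = 222,900,000,000 ÷ 200,000 = 1,114,500.00.

£1,114,500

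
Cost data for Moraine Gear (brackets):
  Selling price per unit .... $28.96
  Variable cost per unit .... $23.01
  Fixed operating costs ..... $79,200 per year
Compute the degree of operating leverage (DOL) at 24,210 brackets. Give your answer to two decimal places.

Contribution at this volume is 24,210 × $5.95 = $144,049.50.
Subtracting fixed costs: EBIT = $144,049.50 − $79,200 = $64,849.50.
Degree of operating leverage = $144,049.50 / $64,849.50 = 2.2213.

2.22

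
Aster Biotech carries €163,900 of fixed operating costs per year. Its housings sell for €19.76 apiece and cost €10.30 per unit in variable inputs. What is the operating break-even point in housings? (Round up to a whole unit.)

17,326 housings

Contribution margin per unit = €19.76 − €10.30 = €9.46.
Break-even Q = €163,900 / €9.46 = 17,325.58 → 17,326 housings.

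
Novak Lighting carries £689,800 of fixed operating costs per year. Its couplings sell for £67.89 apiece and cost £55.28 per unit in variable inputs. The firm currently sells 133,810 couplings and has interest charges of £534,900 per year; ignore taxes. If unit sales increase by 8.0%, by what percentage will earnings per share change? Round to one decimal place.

Total contribution margin = 133,810 × £12.61 = £1,687,344.10.
EBIT = £1,687,344.10 − £689,800 = £997,544.10.
Interest = £534,900.00, so EBIT − I = £462,644.10.
Degree of combined leverage = contribution ÷ (EBIT − I) = £1,687,344.10 ÷ £462,644.10 = 3.6472.
EPS therefore changes by 3.6472 × (+8.0%) = +29.2%.

+29.2%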